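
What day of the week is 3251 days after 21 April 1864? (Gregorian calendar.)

First find the weekday of Apr 21, 1864. Doomsday rule: the anchor day for the 1800s is Friday. For year 64: 64÷12 = 5 r 4, and 4÷4 = 1, so 5+4+1 = 10.
Friday + 10 ≡ Monday — that's 1864's doomsday.
In April the doomsday date is Apr 4.
Apr 21 is 17 days after Apr 4; 17 mod 7 = 3, so Monday + 3 = Thursday.
3251 mod 7 = 3, so 3251 days after a Thursday is Thursday + 3 = Sunday.

Sunday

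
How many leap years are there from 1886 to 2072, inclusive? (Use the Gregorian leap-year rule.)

46

Multiples of 4 in [1886,2072]: 47.
Of those, multiples of 100: 2 (not leap unless ÷400).
Multiples of 400: 1.
Leap years = 47 − 2 + 1 = 46.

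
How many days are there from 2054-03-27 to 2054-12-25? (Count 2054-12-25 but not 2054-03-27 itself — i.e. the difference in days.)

Mar 27, 2054 → Apr 27, 2054: 31 days (March has 31).
Apr 27, 2054 → May 27, 2054: 30 days (April has 30).
May 27, 2054 → Jun 27, 2054: 31 days (May has 31).
Jun 27, 2054 → Jul 27, 2054: 30 days (June has 30).
Jul 27, 2054 → Aug 27, 2054: 31 days (July has 31).
Aug 27, 2054 → Sep 27, 2054: 31 days (August has 31).
Sep 27, 2054 → Oct 27, 2054: 30 days (September has 30).
Oct 27, 2054 → Nov 27, 2054: 31 days (October has 31).
Nov 27, 2054 → Dec 25, 2054: 28 days.
Total: 273 days.

273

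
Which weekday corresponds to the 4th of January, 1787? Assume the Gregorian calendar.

Doomsday rule: the anchor day for the 1700s is Sunday. For year 87: 87÷12 = 7 r 3, and 3÷4 = 0, so 7+3+0 = 10.
Sunday + 10 ≡ Wednesday — that's 1787's doomsday.
In January the doomsday date is Jan 3 (1787 is not a leap year).
Jan 4 is 1 day after Jan 3; 1 mod 7 = 1, so Wednesday + 1 = Thursday.

Thursday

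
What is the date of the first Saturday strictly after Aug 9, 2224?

Aug 9, 2224 is a Monday.
From Monday to the next Saturday is 5 days.
Aug 9, 2224 + 5 = Aug 14, 2224.

August 14, 2224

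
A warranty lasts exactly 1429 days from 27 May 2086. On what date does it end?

+365 (one year) → May 27, 2087 (1064 left).
+366 (one year; includes Feb 29, 2088) → May 27, 2088 (698 left).
+365 (one year) → May 27, 2089 (333 left).
May has 31 days: +5 → Jun 1, 2089 (328 left).
Jun has 30 days: +30 → Jul 1, 2089 (298 left).
Jul has 31 days: +31 → Aug 1, 2089 (267 left).
Aug has 31 days: +31 → Sep 1, 2089 (236 left).
Sep has 30 days: +30 → Oct 1, 2089 (206 left).
Oct has 31 days: +31 → Nov 1, 2089 (175 left).
Nov has 30 days: +30 → Dec 1, 2089 (145 left).
Dec has 31 days: +31 → Jan 1, 2090 (114 left).
Jan has 31 days: +31 → Feb 1, 2090 (83 left).
Feb has 28 days: +28 → Mar 1, 2090 (55 left).
Mar has 31 days: +31 → Apr 1, 2090 (24 left).
+24 → Apr 25, 2090.

April 25, 2090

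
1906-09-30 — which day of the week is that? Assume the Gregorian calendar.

Doomsday rule: the anchor day for the 1900s is Wednesday. For year 06: 6÷12 = 0 r 6, and 6÷4 = 1, so 0+6+1 = 7.
Wednesday + 7 ≡ Wednesday — that's 1906's doomsday.
In September the doomsday date is Sep 5.
Sep 30 is 25 days after Sep 5; 25 mod 7 = 4, so Wednesday + 4 = Sunday.

Sunday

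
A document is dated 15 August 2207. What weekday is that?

Doomsday rule: the anchor day for the 2200s is Friday. For year 07: 7÷12 = 0 r 7, and 7÷4 = 1, so 0+7+1 = 8.
Friday + 8 ≡ Saturday — that's 2207's doomsday.
In August the doomsday date is Aug 8.
Aug 15 is 7 days after Aug 8; 7 mod 7 = 0, so Saturday + 0 = Saturday.

Saturday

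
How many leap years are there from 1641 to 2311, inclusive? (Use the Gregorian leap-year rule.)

161

Multiples of 4 in [1641,2311]: 167.
Of those, multiples of 100: 7 (not leap unless ÷400).
Multiples of 400: 1.
Leap years = 167 − 7 + 1 = 161.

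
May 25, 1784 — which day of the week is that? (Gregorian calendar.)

Doomsday rule: the anchor day for the 1700s is Sunday. For year 84: 84÷12 = 7 r 0, and 0÷4 = 0, so 7+0+0 = 7.
Sunday + 7 ≡ Sunday — that's 1784's doomsday.
In May the doomsday date is May 9.
May 25 is 16 days after May 9; 16 mod 7 = 2, so Sunday + 2 = Tuesday.

Tuesday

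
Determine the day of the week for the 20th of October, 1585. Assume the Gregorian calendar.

Sunday

Doomsday rule: the anchor day for the 1500s is Wednesday. For year 85: 85÷12 = 7 r 1, and 1÷4 = 0, so 7+1+0 = 8.
Wednesday + 8 ≡ Thursday — that's 1585's doomsday.
In October the doomsday date is Oct 10.
Oct 20 is 10 days after Oct 10; 10 mod 7 = 3, so Thursday + 3 = Sunday.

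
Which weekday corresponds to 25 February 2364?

Doomsday rule: the anchor day for the 2300s is Wednesday. For year 64: 64÷12 = 5 r 4, and 4÷4 = 1, so 5+4+1 = 10.
Wednesday + 10 ≡ Saturday — that's 2364's doomsday.
In February the doomsday date is Feb 29 (2364 is a leap year (divisible by 4)).
Feb 25 is 4 days before Feb 29; 4 mod 7 = 4, so Saturday − 4 = Tuesday.

Tuesday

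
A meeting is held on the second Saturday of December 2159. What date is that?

December 1, 2159 is a Saturday.
The first Saturday is therefore December 1 (same day).
The second Saturday is 1 + 1×7 = December 8.

December 8, 2159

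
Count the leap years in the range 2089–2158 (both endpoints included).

16

Multiples of 4 in [2089,2158]: 17.
Of those, multiples of 100: 1 (not leap unless ÷400).
Multiples of 400: 0.
Leap years = 17 − 1 + 0 = 16.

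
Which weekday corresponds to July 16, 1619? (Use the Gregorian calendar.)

Doomsday rule: the anchor day for the 1600s is Tuesday. For year 19: 19÷12 = 1 r 7, and 7÷4 = 1, so 1+7+1 = 9.
Tuesday + 9 ≡ Thursday — that's 1619's doomsday.
In July the doomsday date is Jul 11.
Jul 16 is 5 days after Jul 11; 5 mod 7 = 5, so Thursday + 5 = Tuesday.

Tuesday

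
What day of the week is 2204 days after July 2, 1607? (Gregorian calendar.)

Sunday

Jul 2, 1607 is a Monday.
2204 mod 7 = 6, so 2204 days after a Monday is Monday + 6 = Sunday.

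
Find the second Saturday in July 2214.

July 9, 2214

July 1, 2214 is a Friday.
The first Saturday is therefore July 2 (1 days later).
The second Saturday is 2 + 1×7 = July 9.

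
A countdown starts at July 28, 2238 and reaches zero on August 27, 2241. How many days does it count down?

Jul 28, 2238 → Jul 28, 2239: 365 days.
Jul 28, 2239 → Jul 28, 2240: 366 days (Feb 29, 2240 is in that span).
Jul 28, 2240 → Aug 28, 2240: 31 days (July has 31).
Aug 28, 2240 → Sep 28, 2240: 31 days (August has 31).
Sep 28, 2240 → Oct 28, 2240: 30 days (September has 30).
Oct 28, 2240 → Nov 28, 2240: 31 days (October has 31).
Nov 28, 2240 → Dec 28, 2240: 30 days (November has 30).
Dec 28, 2240 → Jan 28, 2241: 31 days (December has 31).
Jan 28, 2241 → Feb 28, 2241: 31 days (January has 31).
Feb 28, 2241 → Mar 28, 2241: 28 days (February has 28).
Mar 28, 2241 → Apr 28, 2241: 31 days (March has 31).
Apr 28, 2241 → May 28, 2241: 30 days (April has 30).
May 28, 2241 → Jun 28, 2241: 31 days (May has 31).
Jun 28, 2241 → Jul 28, 2241: 30 days (June has 30).
Jul 28, 2241 → Aug 27, 2241: 30 days.
Total: 1126 days.

1126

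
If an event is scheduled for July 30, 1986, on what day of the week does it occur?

Doomsday rule: the anchor day for the 1900s is Wednesday. For year 86: 86÷12 = 7 r 2, and 2÷4 = 0, so 7+2+0 = 9.
Wednesday + 9 ≡ Friday — that's 1986's doomsday.
In July the doomsday date is Jul 11.
Jul 30 is 19 days after Jul 11; 19 mod 7 = 5, so Friday + 5 = Wednesday.

Wednesday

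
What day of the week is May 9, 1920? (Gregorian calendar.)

Doomsday rule: the anchor day for the 1900s is Wednesday. For year 20: 20÷12 = 1 r 8, and 8÷4 = 2, so 1+8+2 = 11.
Wednesday + 11 ≡ Sunday — that's 1920's doomsday.
In May the doomsday date is May 9.
May 9 is the doomsday itself: Sunday.

Sunday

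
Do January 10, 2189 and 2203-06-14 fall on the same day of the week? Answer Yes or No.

No

From Jan 10, 2189 to Jun 14, 2203 is 5267 days.
5267 mod 7 = 3, so they are different weekdays.
(Jan 10, 2189 is a Saturday; Jun 14, 2203 is a Tuesday.)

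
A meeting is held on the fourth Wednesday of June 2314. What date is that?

June 24, 2314

June 1, 2314 is a Monday.
The first Wednesday is therefore June 3 (2 days later).
The fourth Wednesday is 3 + 3×7 = June 24.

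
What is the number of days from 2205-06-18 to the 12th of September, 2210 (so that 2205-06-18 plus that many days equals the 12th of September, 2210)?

Jun 18, 2205 → Jun 18, 2206: 365 days.
Jun 18, 2206 → Jun 18, 2207: 365 days.
Jun 18, 2207 → Jun 18, 2208: 366 days (Feb 29, 2208 is in that span).
Jun 18, 2208 → Jun 18, 2209: 365 days.
Jun 18, 2209 → Jun 18, 2210: 365 days.
Jun 18, 2210 → Jul 18, 2210: 30 days (June has 30).
Jul 18, 2210 → Aug 18, 2210: 31 days (July has 31).
Aug 18, 2210 → Sep 12, 2210: 25 days.
Total: 1912 days.

1912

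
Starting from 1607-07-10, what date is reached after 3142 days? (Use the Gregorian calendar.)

February 15, 1616

+366 (one year; includes Feb 29, 1608) → Jul 10, 1608 (2776 left).
+365 (one year) → Jul 10, 1609 (2411 left).
+365 (one year) → Jul 10, 1610 (2046 left).
+365 (one year) → Jul 10, 1611 (1681 left).
+366 (one year; includes Feb 29, 1612) → Jul 10, 1612 (1315 left).
+365 (one year) → Jul 10, 1613 (950 left).
+365 (one year) → Jul 10, 1614 (585 left).
+365 (one year) → Jul 10, 1615 (220 left).
Jul has 31 days: +22 → Aug 1, 1615 (198 left).
Aug has 31 days: +31 → Sep 1, 1615 (167 left).
Sep has 30 days: +30 → Oct 1, 1615 (137 left).
Oct has 31 days: +31 → Nov 1, 1615 (106 left).
Nov has 30 days: +30 → Dec 1, 1615 (76 left).
Dec has 31 days: +31 → Jan 1, 1616 (45 left).
Jan has 31 days: +31 → Feb 1, 1616 (14 left).
+14 → Feb 15, 1616.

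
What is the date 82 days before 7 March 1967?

−7 → Feb 28, 1967 (end of Feb, 28 days; 75 left).
−28 → Jan 31, 1967 (end of Jan, 31 days; 47 left).
−31 → Dec 31, 1966 (end of Dec, 31 days; 16 left).
−16 → Dec 15, 1966.

December 15, 1966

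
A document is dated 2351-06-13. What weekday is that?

Doomsday rule: the anchor day for the 2300s is Wednesday. For year 51: 51÷12 = 4 r 3, and 3÷4 = 0, so 4+3+0 = 7.
Wednesday + 7 ≡ Wednesday — that's 2351's doomsday.
In June the doomsday date is Jun 6.
Jun 13 is 7 days after Jun 6; 7 mod 7 = 0, so Wednesday + 0 = Wednesday.

Wednesday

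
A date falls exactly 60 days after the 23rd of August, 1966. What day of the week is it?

First find the weekday of Aug 23, 1966. Doomsday rule: the anchor day for the 1900s is Wednesday. For year 66: 66÷12 = 5 r 6, and 6÷4 = 1, so 5+6+1 = 12.
Wednesday + 12 ≡ Monday — that's 1966's doomsday.
In August the doomsday date is Aug 8.
Aug 23 is 15 days after Aug 8; 15 mod 7 = 1, so Monday + 1 = Tuesday.
60 mod 7 = 4, so 60 days after a Tuesday is Tuesday + 4 = Saturday.

Saturday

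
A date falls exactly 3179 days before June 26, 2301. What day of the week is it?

Tuesday

Jun 26, 2301 is a Wednesday.
3179 mod 7 = 1, so 3179 days before a Wednesday is Wednesday − 1 = Tuesday.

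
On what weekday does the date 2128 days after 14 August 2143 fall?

Aug 14, 2143 is a Wednesday.
2128 mod 7 = 0, so 2128 days after a Wednesday is Wednesday + 0 = Wednesday.

Wednesday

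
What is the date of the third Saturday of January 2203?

January 15, 2203

January 1, 2203 is a Saturday.
The first Saturday is therefore January 1 (same day).
The third Saturday is 1 + 2×7 = January 15.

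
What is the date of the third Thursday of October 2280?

October 21, 2280

October 1, 2280 is a Friday.
The first Thursday is therefore October 7 (6 days later).
The third Thursday is 7 + 2×7 = October 21.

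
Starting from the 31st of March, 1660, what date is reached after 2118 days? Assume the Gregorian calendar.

January 17, 1666

+365 (one year) → Mar 31, 1661 (1753 left).
+365 (one year) → Mar 31, 1662 (1388 left).
+365 (one year) → Mar 31, 1663 (1023 left).
+366 (one year; includes Feb 29, 1664) → Mar 31, 1664 (657 left).
+365 (one year) → Mar 31, 1665 (292 left).
Mar has 31 days: +1 → Apr 1, 1665 (291 left).
Apr has 30 days: +30 → May 1, 1665 (261 left).
May has 31 days: +31 → Jun 1, 1665 (230 left).
Jun has 30 days: +30 → Jul 1, 1665 (200 left).
Jul has 31 days: +31 → Aug 1, 1665 (169 left).
Aug has 31 days: +31 → Sep 1, 1665 (138 left).
Sep has 30 days: +30 → Oct 1, 1665 (108 left).
Oct has 31 days: +31 → Nov 1, 1665 (77 left).
Nov has 30 days: +30 → Dec 1, 1665 (47 left).
Dec has 31 days: +31 → Jan 1, 1666 (16 left).
+16 → Jan 17, 1666.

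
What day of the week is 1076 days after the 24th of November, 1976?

Monday

Nov 24, 1976 is a Wednesday.
1076 mod 7 = 5, so 1076 days after a Wednesday is Wednesday + 5 = Monday.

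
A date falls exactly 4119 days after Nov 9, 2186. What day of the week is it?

Nov 9, 2186 is a Thursday.
4119 mod 7 = 3, so 4119 days after a Thursday is Thursday + 3 = Sunday.

Sunday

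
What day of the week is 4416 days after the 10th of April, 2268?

First find the weekday of Apr 10, 2268. Doomsday rule: the anchor day for the 2200s is Friday. For year 68: 68÷12 = 5 r 8, and 8÷4 = 2, so 5+8+2 = 15.
Friday + 15 ≡ Saturday — that's 2268's doomsday.
In April the doomsday date is Apr 4.
Apr 10 is 6 days after Apr 4; 6 mod 7 = 6, so Saturday + 6 = Friday.
4416 mod 7 = 6, so 4416 days after a Friday is Friday + 6 = Thursday.

Thursday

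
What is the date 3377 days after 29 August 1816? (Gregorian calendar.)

November 27, 1825

+365 (one year) → Aug 29, 1817 (3012 left).
+365 (one year) → Aug 29, 1818 (2647 left).
+365 (one year) → Aug 29, 1819 (2282 left).
+366 (one year; includes Feb 29, 1820) → Aug 29, 1820 (1916 left).
+365 (one year) → Aug 29, 1821 (1551 left).
+365 (one year) → Aug 29, 1822 (1186 left).
+365 (one year) → Aug 29, 1823 (821 left).
+366 (one year; includes Feb 29, 1824) → Aug 29, 1824 (455 left).
+365 (one year) → Aug 29, 1825 (90 left).
Aug has 31 days: +3 → Sep 1, 1825 (87 left).
Sep has 30 days: +30 → Oct 1, 1825 (57 left).
Oct has 31 days: +31 → Nov 1, 1825 (26 left).
+26 → Nov 27, 1825.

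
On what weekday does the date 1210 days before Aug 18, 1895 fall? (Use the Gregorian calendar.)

Aug 18, 1895 is a Sunday.
1210 mod 7 = 6, so 1210 days before a Sunday is Sunday − 6 = Monday.

Monday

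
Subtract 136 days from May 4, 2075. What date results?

−4 → Apr 30, 2075 (end of Apr, 30 days; 132 left).
−30 → Mar 31, 2075 (end of Mar, 31 days; 102 left).
−31 → Feb 28, 2075 (end of Feb, 28 days; 71 left).
−28 → Jan 31, 2075 (end of Jan, 31 days; 43 left).
−31 → Dec 31, 2074 (end of Dec, 31 days; 12 left).
−12 → Dec 19, 2074.

December 19, 2074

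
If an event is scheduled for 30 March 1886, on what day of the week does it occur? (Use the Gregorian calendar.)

Tuesday

Doomsday rule: the anchor day for the 1800s is Friday. For year 86: 86÷12 = 7 r 2, and 2÷4 = 0, so 7+2+0 = 9.
Friday + 9 ≡ Sunday — that's 1886's doomsday.
In March the doomsday date is Mar 14.
Mar 30 is 16 days after Mar 14; 16 mod 7 = 2, so Sunday + 2 = Tuesday.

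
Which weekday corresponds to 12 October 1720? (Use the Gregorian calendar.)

Doomsday rule: the anchor day for the 1700s is Sunday. For year 20: 20÷12 = 1 r 8, and 8÷4 = 2, so 1+8+2 = 11.
Sunday + 11 ≡ Thursday — that's 1720's doomsday.
In October the doomsday date is Oct 10.
Oct 12 is 2 days after Oct 10; 2 mod 7 = 2, so Thursday + 2 = Saturday.

Saturday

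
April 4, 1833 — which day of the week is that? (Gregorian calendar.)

Thursday

January 1, 1833 is a Tuesday.
Jan 1, 1833 → Feb 1, 1833: 31 days (January has 31).
Feb 1, 1833 → Mar 1, 1833: 28 days (February has 28).
Mar 1, 1833 → Apr 1, 1833: 31 days (March has 31).
Apr 1, 1833 → Apr 4, 1833: 3 days.
Total: 93 days.
93 mod 7 = 2, so Tuesday + 2 = Thursday.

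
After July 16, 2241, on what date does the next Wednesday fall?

July 21, 2241

Jul 16, 2241 is a Friday.
From Friday to the next Wednesday is 5 days.
Jul 16, 2241 + 5 = Jul 21, 2241.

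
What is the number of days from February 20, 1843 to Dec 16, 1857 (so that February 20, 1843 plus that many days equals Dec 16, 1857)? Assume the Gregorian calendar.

5413

Feb 20, 1843 → Feb 20, 1844: 365 days.
Feb 20, 1844 → Feb 20, 1845: 366 days (Feb 29, 1844 is in that span).
Feb 20, 1845 → Feb 20, 1846: 365 days.
Feb 20, 1846 → Feb 20, 1847: 365 days.
Feb 20, 1847 → Feb 20, 1848: 365 days.
Feb 20, 1848 → Feb 20, 1849: 366 days (Feb 29, 1848 is in that span).
Feb 20, 1849 → Feb 20, 1850: 365 days.
Feb 20, 1850 → Feb 20, 1851: 365 days.
Feb 20, 1851 → Feb 20, 1852: 365 days.
Feb 20, 1852 → Feb 20, 1853: 366 days (Feb 29, 1852 is in that span).
Feb 20, 1853 → Feb 20, 1854: 365 days.
Feb 20, 1854 → Feb 20, 1855: 365 days.
Feb 20, 1855 → Feb 20, 1856: 365 days.
Feb 20, 1856 → Feb 20, 1857: 366 days (Feb 29, 1856 is in that span).
Feb 20, 1857 → Mar 20, 1857: 28 days (February has 28).
Mar 20, 1857 → Apr 20, 1857: 31 days (March has 31).
Apr 20, 1857 → May 20, 1857: 30 days (April has 30).
May 20, 1857 → Jun 20, 1857: 31 days (May has 31).
Jun 20, 1857 → Jul 20, 1857: 30 days (June has 30).
Jul 20, 1857 → Aug 20, 1857: 31 days (July has 31).
Aug 20, 1857 → Sep 20, 1857: 31 days (August has 31).
Sep 20, 1857 → Oct 20, 1857: 30 days (September has 30).
Oct 20, 1857 → Nov 20, 1857: 31 days (October has 31).
Nov 20, 1857 → Dec 16, 1857: 26 days.
Total: 5413 days.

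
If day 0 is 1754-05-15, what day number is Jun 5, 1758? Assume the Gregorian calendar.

May 15, 1754 → May 15, 1755: 365 days.
May 15, 1755 → May 15, 1756: 366 days (Feb 29, 1756 is in that span).
May 15, 1756 → May 15, 1757: 365 days.
May 15, 1757 → Jun 15, 1757: 31 days (May has 31).
Jun 15, 1757 → Jul 15, 1757: 30 days (June has 30).
Jul 15, 1757 → Aug 15, 1757: 31 days (July has 31).
Aug 15, 1757 → Sep 15, 1757: 31 days (August has 31).
Sep 15, 1757 → Oct 15, 1757: 30 days (September has 30).
Oct 15, 1757 → Nov 15, 1757: 31 days (October has 31).
Nov 15, 1757 → Dec 15, 1757: 30 days (November has 30).
Dec 15, 1757 → Jan 15, 1758: 31 days (December has 31).
Jan 15, 1758 → Feb 15, 1758: 31 days (January has 31).
Feb 15, 1758 → Mar 15, 1758: 28 days (February has 28).
Mar 15, 1758 → Apr 15, 1758: 31 days (March has 31).
Apr 15, 1758 → May 15, 1758: 30 days (April has 30).
May 15, 1758 → Jun 5, 1758: 21 days.
Total: 1482 days.

1482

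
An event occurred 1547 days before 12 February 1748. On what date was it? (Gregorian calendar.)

November 18, 1743

−365 (one year) → Feb 12, 1747 (1182 left).
−365 (one year) → Feb 12, 1746 (817 left).
−365 (one year) → Feb 12, 1745 (452 left).
−366 (one year; includes Feb 29, 1744) → Feb 12, 1744 (86 left).
−12 → Jan 31, 1744 (end of Jan, 31 days; 74 left).
−31 → Dec 31, 1743 (end of Dec, 31 days; 43 left).
−31 → Nov 30, 1743 (end of Nov, 30 days; 12 left).
−12 → Nov 18, 1743.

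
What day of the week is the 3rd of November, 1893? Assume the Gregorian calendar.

Doomsday rule: the anchor day for the 1800s is Friday. For year 93: 93÷12 = 7 r 9, and 9÷4 = 2, so 7+9+2 = 18.
Friday + 18 ≡ Tuesday — that's 1893's doomsday.
In November the doomsday date is Nov 7.
Nov 3 is 4 days before Nov 7; 4 mod 7 = 4, so Tuesday − 4 = Friday.

Friday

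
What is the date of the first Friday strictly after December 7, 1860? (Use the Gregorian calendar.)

Dec 7, 1860 is a Friday.
From Friday to the next Friday is 7 days.
Dec 7, 1860 + 7 = Dec 14, 1860.

December 14, 1860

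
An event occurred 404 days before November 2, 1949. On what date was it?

September 24, 1948

−365 (one year) → Nov 2, 1948 (39 left).
−2 → Oct 31, 1948 (end of Oct, 31 days; 37 left).
−31 → Sep 30, 1948 (end of Sep, 30 days; 6 left).
−6 → Sep 24, 1948.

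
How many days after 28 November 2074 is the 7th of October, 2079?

Nov 28, 2074 → Nov 28, 2075: 365 days.
Nov 28, 2075 → Nov 28, 2076: 366 days (Feb 29, 2076 is in that span).
Nov 28, 2076 → Nov 28, 2077: 365 days.
Nov 28, 2077 → Nov 28, 2078: 365 days.
Nov 28, 2078 → Dec 28, 2078: 30 days (November has 30).
Dec 28, 2078 → Jan 28, 2079: 31 days (December has 31).
Jan 28, 2079 → Feb 28, 2079: 31 days (January has 31).
Feb 28, 2079 → Mar 28, 2079: 28 days (February has 28).
Mar 28, 2079 → Apr 28, 2079: 31 days (March has 31).
Apr 28, 2079 → May 28, 2079: 30 days (April has 30).
May 28, 2079 → Jun 28, 2079: 31 days (May has 31).
Jun 28, 2079 → Jul 28, 2079: 30 days (June has 30).
Jul 28, 2079 → Aug 28, 2079: 31 days (July has 31).
Aug 28, 2079 → Sep 28, 2079: 31 days (August has 31).
Sep 28, 2079 → Oct 7, 2079: 9 days.
Total: 1774 days.

1774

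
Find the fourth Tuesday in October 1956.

October 1, 1956 is a Monday.
The first Tuesday is therefore October 2 (1 days later).
The fourth Tuesday is 2 + 3×7 = October 23.

October 23, 1956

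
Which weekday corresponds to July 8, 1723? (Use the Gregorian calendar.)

Thursday

Doomsday rule: the anchor day for the 1700s is Sunday. For year 23: 23÷12 = 1 r 11, and 11÷4 = 2, so 1+11+2 = 14.
Sunday + 14 ≡ Sunday — that's 1723's doomsday.
In July the doomsday date is Jul 11.
Jul 8 is 3 days before Jul 11; 3 mod 7 = 3, so Sunday − 3 = Thursday.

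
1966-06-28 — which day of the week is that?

Doomsday rule: the anchor day for the 1900s is Wednesday. For year 66: 66÷12 = 5 r 6, and 6÷4 = 1, so 5+6+1 = 12.
Wednesday + 12 ≡ Monday — that's 1966's doomsday.
In June the doomsday date is Jun 6.
Jun 28 is 22 days after Jun 6; 22 mod 7 = 1, so Monday + 1 = Tuesday.

Tuesday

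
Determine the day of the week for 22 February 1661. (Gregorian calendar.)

Tuesday

Doomsday rule: the anchor day for the 1600s is Tuesday. For year 61: 61÷12 = 5 r 1, and 1÷4 = 0, so 5+1+0 = 6.
Tuesday + 6 ≡ Monday — that's 1661's doomsday.
In February the doomsday date is Feb 28 (1661 is not a leap year).
Feb 22 is 6 days before Feb 28; 6 mod 7 = 6, so Monday − 6 = Tuesday.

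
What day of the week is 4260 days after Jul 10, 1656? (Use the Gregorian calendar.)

Friday

Jul 10, 1656 is a Monday.
4260 mod 7 = 4, so 4260 days after a Monday is Monday + 4 = Friday.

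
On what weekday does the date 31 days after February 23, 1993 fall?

Friday

First find the weekday of Feb 23, 1993. Doomsday rule: the anchor day for the 1900s is Wednesday. For year 93: 93÷12 = 7 r 9, and 9÷4 = 2, so 7+9+2 = 18.
Wednesday + 18 ≡ Sunday — that's 1993's doomsday.
In February the doomsday date is Feb 28 (1993 is not a leap year).
Feb 23 is 5 days before Feb 28; 5 mod 7 = 5, so Sunday − 5 = Tuesday.
31 mod 7 = 3, so 31 days after a Tuesday is Tuesday + 3 = Friday.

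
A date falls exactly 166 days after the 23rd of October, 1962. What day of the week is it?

Oct 23, 1962 is a Tuesday.
166 mod 7 = 5, so 166 days after a Tuesday is Tuesday + 5 = Sunday.

Sunday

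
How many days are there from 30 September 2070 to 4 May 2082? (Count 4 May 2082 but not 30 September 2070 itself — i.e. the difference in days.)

Sep 30, 2070 → Sep 30, 2071: 365 days.
Sep 30, 2071 → Sep 30, 2072: 366 days (Feb 29, 2072 is in that span).
Sep 30, 2072 → Sep 30, 2073: 365 days.
Sep 30, 2073 → Sep 30, 2074: 365 days.
Sep 30, 2074 → Sep 30, 2075: 365 days.
Sep 30, 2075 → Sep 30, 2076: 366 days (Feb 29, 2076 is in that span).
Sep 30, 2076 → Sep 30, 2077: 365 days.
Sep 30, 2077 → Sep 30, 2078: 365 days.
Sep 30, 2078 → Sep 30, 2079: 365 days.
Sep 30, 2079 → Sep 30, 2080: 366 days (Feb 29, 2080 is in that span).
Sep 30, 2080 → Sep 30, 2081: 365 days.
Sep 30, 2081 → Oct 30, 2081: 30 days (September has 30).
Oct 30, 2081 → Nov 30, 2081: 31 days (October has 31).
Nov 30, 2081 → Dec 30, 2081: 30 days (November has 30).
Dec 30, 2081 → Jan 30, 2082: 31 days (December has 31).
Jan 30, 2082 → Feb 28, 2082: 29 days (January has 31).
Feb 28, 2082 → Mar 28, 2082: 28 days (February has 28).
Mar 28, 2082 → Apr 28, 2082: 31 days (March has 31).
Apr 28, 2082 → May 4, 2082: 6 days.
Total: 4234 days.

4234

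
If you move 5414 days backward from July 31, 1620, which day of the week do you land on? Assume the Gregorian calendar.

Jul 31, 1620 is a Friday.
5414 mod 7 = 3, so 5414 days before a Friday is Friday − 3 = Tuesday.

Tuesday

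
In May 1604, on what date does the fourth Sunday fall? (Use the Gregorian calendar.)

May 23, 1604

May 1, 1604 is a Saturday.
The first Sunday is therefore May 2 (1 days later).
The fourth Sunday is 2 + 3×7 = May 23.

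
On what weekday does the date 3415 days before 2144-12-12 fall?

Dec 12, 2144 is a Saturday.
3415 mod 7 = 6, so 3415 days before a Saturday is Saturday − 6 = Sunday.

Sunday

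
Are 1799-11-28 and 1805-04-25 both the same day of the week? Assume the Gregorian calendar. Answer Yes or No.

From Nov 28, 1799 to Apr 25, 1805 is 1974 days.
1974 mod 7 = 0, so they are the same weekday.
(Nov 28, 1799 is a Thursday; Apr 25, 1805 is a Thursday.)

Yes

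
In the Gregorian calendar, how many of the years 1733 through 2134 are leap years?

97

Multiples of 4 in [1733,2134]: 100.
Of those, multiples of 100: 4 (not leap unless ÷400).
Multiples of 400: 1.
Leap years = 100 − 4 + 1 = 97.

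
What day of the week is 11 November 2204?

Doomsday rule: the anchor day for the 2200s is Friday. For year 04: 4÷12 = 0 r 4, and 4÷4 = 1, so 0+4+1 = 5.
Friday + 5 ≡ Wednesday — that's 2204's doomsday.
In November the doomsday date is Nov 7.
Nov 11 is 4 days after Nov 7; 4 mod 7 = 4, so Wednesday + 4 = Sunday.

Sunday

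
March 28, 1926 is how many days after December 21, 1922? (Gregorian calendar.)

1193

Dec 21, 1922 → Dec 21, 1923: 365 days.
Dec 21, 1923 → Dec 21, 1924: 366 days (Feb 29, 1924 is in that span).
Dec 21, 1924 → Dec 21, 1925: 365 days.
Dec 21, 1925 → Jan 21, 1926: 31 days (December has 31).
Jan 21, 1926 → Feb 21, 1926: 31 days (January has 31).
Feb 21, 1926 → Mar 21, 1926: 28 days (February has 28).
Mar 21, 1926 → Mar 28, 1926: 7 days.
Total: 1193 days.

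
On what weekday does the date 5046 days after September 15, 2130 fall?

Thursday

Sep 15, 2130 is a Friday.
5046 mod 7 = 6, so 5046 days after a Friday is Friday + 6 = Thursday.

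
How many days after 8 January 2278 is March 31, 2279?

Jan 8, 2278 → Jan 8, 2279: 365 days.
Jan 8, 2279 → Feb 8, 2279: 31 days (January has 31).
Feb 8, 2279 → Mar 8, 2279: 28 days (February has 28).
Mar 8, 2279 → Mar 31, 2279: 23 days.
Total: 447 days.

447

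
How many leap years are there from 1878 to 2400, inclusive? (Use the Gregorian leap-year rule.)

Multiples of 4 in [1878,2400]: 131.
Of those, multiples of 100: 6 (not leap unless ÷400).
Multiples of 400: 2.
Leap years = 131 − 6 + 2 = 127.

127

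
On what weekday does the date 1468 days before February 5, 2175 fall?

First find the weekday of Feb 5, 2175. Doomsday rule: the anchor day for the 2100s is Sunday. For year 75: 75÷12 = 6 r 3, and 3÷4 = 0, so 6+3+0 = 9.
Sunday + 9 ≡ Tuesday — that's 2175's doomsday.
In February the doomsday date is Feb 28 (2175 is not a leap year).
Feb 5 is 23 days before Feb 28; 23 mod 7 = 2, so Tuesday − 2 = Sunday.
1468 mod 7 = 5, so 1468 days before a Sunday is Sunday − 5 = Tuesday.

Tuesday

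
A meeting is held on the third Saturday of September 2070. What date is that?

September 20, 2070

September 1, 2070 is a Monday.
The first Saturday is therefore September 6 (5 days later).
The third Saturday is 6 + 2×7 = September 20.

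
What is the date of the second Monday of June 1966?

June 13, 1966

June 1, 1966 is a Wednesday.
The first Monday is therefore June 6 (5 days later).
The second Monday is 6 + 1×7 = June 13.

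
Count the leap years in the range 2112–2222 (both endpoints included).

27

Multiples of 4 in [2112,2222]: 28.
Of those, multiples of 100: 1 (not leap unless ÷400).
Multiples of 400: 0.
Leap years = 28 − 1 + 0 = 27.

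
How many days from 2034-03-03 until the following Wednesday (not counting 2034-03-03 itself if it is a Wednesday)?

Mar 3, 2034 is a Friday.
From Friday to the next Wednesday is 5 days.

5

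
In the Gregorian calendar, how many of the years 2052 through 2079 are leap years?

7

Multiples of 4 in [2052,2079]: 7.
Of those, multiples of 100: 0 (not leap unless ÷400).
Multiples of 400: 0.
Leap years = 7 − 0 + 0 = 7.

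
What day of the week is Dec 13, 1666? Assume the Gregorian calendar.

Doomsday rule: the anchor day for the 1600s is Tuesday. For year 66: 66÷12 = 5 r 6, and 6÷4 = 1, so 5+6+1 = 12.
Tuesday + 12 ≡ Sunday — that's 1666's doomsday.
In December the doomsday date is Dec 12.
Dec 13 is 1 day after Dec 12; 1 mod 7 = 1, so Sunday + 1 = Monday.

Monday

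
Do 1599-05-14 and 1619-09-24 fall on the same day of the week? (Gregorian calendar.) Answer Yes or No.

No

From May 14, 1599 to Sep 24, 1619 is 7438 days.
7438 mod 7 = 4, so they are different weekdays.
(May 14, 1599 is a Friday; Sep 24, 1619 is a Tuesday.)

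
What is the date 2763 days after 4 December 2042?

June 28, 2050

+365 (one year) → Dec 4, 2043 (2398 left).
+366 (one year; includes Feb 29, 2044) → Dec 4, 2044 (2032 left).
+365 (one year) → Dec 4, 2045 (1667 left).
+365 (one year) → Dec 4, 2046 (1302 left).
+365 (one year) → Dec 4, 2047 (937 left).
+366 (one year; includes Feb 29, 2048) → Dec 4, 2048 (571 left).
+365 (one year) → Dec 4, 2049 (206 left).
Dec has 31 days: +28 → Jan 1, 2050 (178 left).
Jan has 31 days: +31 → Feb 1, 2050 (147 left).
Feb has 28 days: +28 → Mar 1, 2050 (119 left).
Mar has 31 days: +31 → Apr 1, 2050 (88 left).
Apr has 30 days: +30 → May 1, 2050 (58 left).
May has 31 days: +31 → Jun 1, 2050 (27 left).
+27 → Jun 28, 2050.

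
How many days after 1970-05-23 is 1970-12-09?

200

May 23, 1970 → Jun 23, 1970: 31 days (May has 31).
Jun 23, 1970 → Jul 23, 1970: 30 days (June has 30).
Jul 23, 1970 → Aug 23, 1970: 31 days (July has 31).
Aug 23, 1970 → Sep 23, 1970: 31 days (August has 31).
Sep 23, 1970 → Oct 23, 1970: 30 days (September has 30).
Oct 23, 1970 → Nov 23, 1970: 31 days (October has 31).
Nov 23, 1970 → Dec 9, 1970: 16 days.
Total: 200 days.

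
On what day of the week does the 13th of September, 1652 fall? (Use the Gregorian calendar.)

Doomsday rule: the anchor day for the 1600s is Tuesday. For year 52: 52÷12 = 4 r 4, and 4÷4 = 1, so 4+4+1 = 9.
Tuesday + 9 ≡ Thursday — that's 1652's doomsday.
In September the doomsday date is Sep 5.
Sep 13 is 8 days after Sep 5; 8 mod 7 = 1, so Thursday + 1 = Friday.

Friday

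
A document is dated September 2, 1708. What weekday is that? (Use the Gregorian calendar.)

Doomsday rule: the anchor day for the 1700s is Sunday. For year 08: 8÷12 = 0 r 8, and 8÷4 = 2, so 0+8+2 = 10.
Sunday + 10 ≡ Wednesday — that's 1708's doomsday.
In September the doomsday date is Sep 5.
Sep 2 is 3 days before Sep 5; 3 mod 7 = 3, so Wednesday − 3 = Sunday.

Sunday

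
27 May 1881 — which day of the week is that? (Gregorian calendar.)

Doomsday rule: the anchor day for the 1800s is Friday. For year 81: 81÷12 = 6 r 9, and 9÷4 = 2, so 6+9+2 = 17.
Friday + 17 ≡ Monday — that's 1881's doomsday.
In May the doomsday date is May 9.
May 27 is 18 days after May 9; 18 mod 7 = 4, so Monday + 4 = Friday.

Friday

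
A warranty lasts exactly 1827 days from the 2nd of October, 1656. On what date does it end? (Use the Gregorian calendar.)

October 3, 1661

+365 (one year) → Oct 2, 1657 (1462 left).
+365 (one year) → Oct 2, 1658 (1097 left).
+365 (one year) → Oct 2, 1659 (732 left).
+366 (one year; includes Feb 29, 1660) → Oct 2, 1660 (366 left).
Oct has 31 days: +30 → Nov 1, 1660 (336 left).
Nov has 30 days: +30 → Dec 1, 1660 (306 left).
Dec has 31 days: +31 → Jan 1, 1661 (275 left).
Jan has 31 days: +31 → Feb 1, 1661 (244 left).
Feb has 28 days: +28 → Mar 1, 1661 (216 left).
Mar has 31 days: +31 → Apr 1, 1661 (185 left).
Apr has 30 days: +30 → May 1, 1661 (155 left).
May has 31 days: +31 → Jun 1, 1661 (124 left).
Jun has 30 days: +30 → Jul 1, 1661 (94 left).
Jul has 31 days: +31 → Aug 1, 1661 (63 left).
Aug has 31 days: +31 → Sep 1, 1661 (32 left).
Sep has 30 days: +30 → Oct 1, 1661 (2 left).
+2 → Oct 3, 1661.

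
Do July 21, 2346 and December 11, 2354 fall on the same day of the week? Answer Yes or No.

From Jul 21, 2346 to Dec 11, 2354 is 3065 days.
3065 mod 7 = 6, so they are different weekdays.
(Jul 21, 2346 is a Sunday; Dec 11, 2354 is a Saturday.)

No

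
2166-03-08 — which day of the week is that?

Doomsday rule: the anchor day for the 2100s is Sunday. For year 66: 66÷12 = 5 r 6, and 6÷4 = 1, so 5+6+1 = 12.
Sunday + 12 ≡ Friday — that's 2166's doomsday.
In March the doomsday date is Mar 14.
Mar 8 is 6 days before Mar 14; 6 mod 7 = 6, so Friday − 6 = Saturday.

Saturday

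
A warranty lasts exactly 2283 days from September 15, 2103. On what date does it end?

December 15, 2109

+366 (one year; includes Feb 29, 2104) → Sep 15, 2104 (1917 left).
+365 (one year) → Sep 15, 2105 (1552 left).
+365 (one year) → Sep 15, 2106 (1187 left).
+365 (one year) → Sep 15, 2107 (822 left).
+366 (one year; includes Feb 29, 2108) → Sep 15, 2108 (456 left).
+365 (one year) → Sep 15, 2109 (91 left).
Sep has 30 days: +16 → Oct 1, 2109 (75 left).
Oct has 31 days: +31 → Nov 1, 2109 (44 left).
Nov has 30 days: +30 → Dec 1, 2109 (14 left).
+14 → Dec 15, 2109.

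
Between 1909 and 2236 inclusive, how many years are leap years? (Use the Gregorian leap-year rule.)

80

Multiples of 4 in [1909,2236]: 82.
Of those, multiples of 100: 3 (not leap unless ÷400).
Multiples of 400: 1.
Leap years = 82 − 3 + 1 = 80.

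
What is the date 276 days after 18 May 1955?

May has 31 days: +14 → Jun 1, 1955 (262 left).
Jun has 30 days: +30 → Jul 1, 1955 (232 left).
Jul has 31 days: +31 → Aug 1, 1955 (201 left).
Aug has 31 days: +31 → Sep 1, 1955 (170 left).
Sep has 30 days: +30 → Oct 1, 1955 (140 left).
Oct has 31 days: +31 → Nov 1, 1955 (109 left).
Nov has 30 days: +30 → Dec 1, 1955 (79 left).
Dec has 31 days: +31 → Jan 1, 1956 (48 left).
Jan has 31 days: +31 → Feb 1, 1956 (17 left).
+17 → Feb 18, 1956.

February 18, 1956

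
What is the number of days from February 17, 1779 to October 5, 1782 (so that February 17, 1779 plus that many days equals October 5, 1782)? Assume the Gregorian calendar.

1326

Feb 17, 1779 → Feb 17, 1780: 365 days.
Feb 17, 1780 → Feb 17, 1781: 366 days (Feb 29, 1780 is in that span).
Feb 17, 1781 → Feb 17, 1782: 365 days.
Feb 17, 1782 → Mar 17, 1782: 28 days (February has 28).
Mar 17, 1782 → Apr 17, 1782: 31 days (March has 31).
Apr 17, 1782 → May 17, 1782: 30 days (April has 30).
May 17, 1782 → Jun 17, 1782: 31 days (May has 31).
Jun 17, 1782 → Jul 17, 1782: 30 days (June has 30).
Jul 17, 1782 → Aug 17, 1782: 31 days (July has 31).
Aug 17, 1782 → Sep 17, 1782: 31 days (August has 31).
Sep 17, 1782 → Oct 5, 1782: 18 days.
Total: 1326 days.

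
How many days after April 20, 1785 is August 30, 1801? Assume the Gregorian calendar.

5975

Apr 20, 1785 → Apr 20, 1786: 365 days.
Apr 20, 1786 → Apr 20, 1787: 365 days.
Apr 20, 1787 → Apr 20, 1788: 366 days (Feb 29, 1788 is in that span).
Apr 20, 1788 → Apr 20, 1789: 365 days.
Apr 20, 1789 → Apr 20, 1790: 365 days.
Apr 20, 1790 → Apr 20, 1791: 365 days.
Apr 20, 1791 → Apr 20, 1792: 366 days (Feb 29, 1792 is in that span).
Apr 20, 1792 → Apr 20, 1793: 365 days.
Apr 20, 1793 → Apr 20, 1794: 365 days.
Apr 20, 1794 → Apr 20, 1795: 365 days.
Apr 20, 1795 → Apr 20, 1796: 366 days (Feb 29, 1796 is in that span).
Apr 20, 1796 → Apr 20, 1797: 365 days.
Apr 20, 1797 → Apr 20, 1798: 365 days.
Apr 20, 1798 → Apr 20, 1799: 365 days.
Apr 20, 1799 → Apr 20, 1800: 365 days.
Apr 20, 1800 → Apr 20, 1801: 365 days.
Apr 20, 1801 → May 20, 1801: 30 days (April has 30).
May 20, 1801 → Jun 20, 1801: 31 days (May has 31).
Jun 20, 1801 → Jul 20, 1801: 30 days (June has 30).
Jul 20, 1801 → Aug 20, 1801: 31 days (July has 31).
Aug 20, 1801 → Aug 30, 1801: 10 days.
Total: 5975 days.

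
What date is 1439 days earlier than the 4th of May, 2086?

May 26, 2082

−365 (one year) → May 4, 2085 (1074 left).
−365 (one year) → May 4, 2084 (709 left).
−366 (one year; includes Feb 29, 2084) → May 4, 2083 (343 left).
−4 → Apr 30, 2083 (end of Apr, 30 days; 339 left).
−30 → Mar 31, 2083 (end of Mar, 31 days; 309 left).
−31 → Feb 28, 2083 (end of Feb, 28 days; 278 left).
−28 → Jan 31, 2083 (end of Jan, 31 days; 250 left).
−31 → Dec 31, 2082 (end of Dec, 31 days; 219 left).
−31 → Nov 30, 2082 (end of Nov, 30 days; 188 left).
−30 → Oct 31, 2082 (end of Oct, 31 days; 158 left).
−31 → Sep 30, 2082 (end of Sep, 30 days; 127 left).
−30 → Aug 31, 2082 (end of Aug, 31 days; 97 left).
−31 → Jul 31, 2082 (end of Jul, 31 days; 66 left).
−31 → Jun 30, 2082 (end of Jun, 30 days; 35 left).
−30 → May 31, 2082 (end of May, 31 days; 5 left).
−5 → May 26, 2082.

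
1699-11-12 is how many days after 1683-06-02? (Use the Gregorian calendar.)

6007

Jun 2, 1683 → Jun 2, 1684: 366 days (Feb 29, 1684 is in that span).
Jun 2, 1684 → Jun 2, 1685: 365 days.
Jun 2, 1685 → Jun 2, 1686: 365 days.
Jun 2, 1686 → Jun 2, 1687: 365 days.
Jun 2, 1687 → Jun 2, 1688: 366 days (Feb 29, 1688 is in that span).
Jun 2, 1688 → Jun 2, 1689: 365 days.
Jun 2, 1689 → Jun 2, 1690: 365 days.
Jun 2, 1690 → Jun 2, 1691: 365 days.
Jun 2, 1691 → Jun 2, 1692: 366 days (Feb 29, 1692 is in that span).
Jun 2, 1692 → Jun 2, 1693: 365 days.
Jun 2, 1693 → Jun 2, 1694: 365 days.
Jun 2, 1694 → Jun 2, 1695: 365 days.
Jun 2, 1695 → Jun 2, 1696: 366 days (Feb 29, 1696 is in that span).
Jun 2, 1696 → Jun 2, 1697: 365 days.
Jun 2, 1697 → Jun 2, 1698: 365 days.
Jun 2, 1698 → Jun 2, 1699: 365 days.
Jun 2, 1699 → Jul 2, 1699: 30 days (June has 30).
Jul 2, 1699 → Aug 2, 1699: 31 days (July has 31).
Aug 2, 1699 → Sep 2, 1699: 31 days (August has 31).
Sep 2, 1699 → Oct 2, 1699: 30 days (September has 30).
Oct 2, 1699 → Nov 2, 1699: 31 days (October has 31).
Nov 2, 1699 → Nov 12, 1699: 10 days.
Total: 6007 days.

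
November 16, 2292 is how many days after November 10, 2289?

1102

Nov 10, 2289 → Nov 10, 2290: 365 days.
Nov 10, 2290 → Nov 10, 2291: 365 days.
Nov 10, 2291 → Dec 10, 2291: 30 days (November has 30).
Dec 10, 2291 → Jan 10, 2292: 31 days (December has 31).
Jan 10, 2292 → Feb 10, 2292: 31 days (January has 31).
Feb 10, 2292 → Mar 10, 2292: 29 days (February has 29).
Mar 10, 2292 → Apr 10, 2292: 31 days (March has 31).
Apr 10, 2292 → May 10, 2292: 30 days (April has 30).
May 10, 2292 → Jun 10, 2292: 31 days (May has 31).
Jun 10, 2292 → Jul 10, 2292: 30 days (June has 30).
Jul 10, 2292 → Aug 10, 2292: 31 days (July has 31).
Aug 10, 2292 → Sep 10, 2292: 31 days (August has 31).
Sep 10, 2292 → Oct 10, 2292: 30 days (September has 30).
Oct 10, 2292 → Nov 10, 2292: 31 days (October has 31).
Nov 10, 2292 → Nov 16, 2292: 6 days.
Total: 1102 days.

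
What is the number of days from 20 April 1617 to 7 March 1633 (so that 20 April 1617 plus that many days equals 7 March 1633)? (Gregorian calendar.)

Apr 20, 1617 → Apr 20, 1618: 365 days.
Apr 20, 1618 → Apr 20, 1619: 365 days.
Apr 20, 1619 → Apr 20, 1620: 366 days (Feb 29, 1620 is in that span).
Apr 20, 1620 → Apr 20, 1621: 365 days.
Apr 20, 1621 → Apr 20, 1622: 365 days.
Apr 20, 1622 → Apr 20, 1623: 365 days.
Apr 20, 1623 → Apr 20, 1624: 366 days (Feb 29, 1624 is in that span).
Apr 20, 1624 → Apr 20, 1625: 365 days.
Apr 20, 1625 → Apr 20, 1626: 365 days.
Apr 20, 1626 → Apr 20, 1627: 365 days.
Apr 20, 1627 → Apr 20, 1628: 366 days (Feb 29, 1628 is in that span).
Apr 20, 1628 → Apr 20, 1629: 365 days.
Apr 20, 1629 → Apr 20, 1630: 365 days.
Apr 20, 1630 → Apr 20, 1631: 365 days.
Apr 20, 1631 → Apr 20, 1632: 366 days (Feb 29, 1632 is in that span).
Apr 20, 1632 → May 20, 1632: 30 days (April has 30).
May 20, 1632 → Jun 20, 1632: 31 days (May has 31).
Jun 20, 1632 → Jul 20, 1632: 30 days (June has 30).
Jul 20, 1632 → Aug 20, 1632: 31 days (July has 31).
Aug 20, 1632 → Sep 20, 1632: 31 days (August has 31).
Sep 20, 1632 → Oct 20, 1632: 30 days (September has 30).
Oct 20, 1632 → Nov 20, 1632: 31 days (October has 31).
Nov 20, 1632 → Dec 20, 1632: 30 days (November has 30).
Dec 20, 1632 → Jan 20, 1633: 31 days (December has 31).
Jan 20, 1633 → Feb 20, 1633: 31 days (January has 31).
Feb 20, 1633 → Mar 7, 1633: 15 days.
Total: 5800 days.

5800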